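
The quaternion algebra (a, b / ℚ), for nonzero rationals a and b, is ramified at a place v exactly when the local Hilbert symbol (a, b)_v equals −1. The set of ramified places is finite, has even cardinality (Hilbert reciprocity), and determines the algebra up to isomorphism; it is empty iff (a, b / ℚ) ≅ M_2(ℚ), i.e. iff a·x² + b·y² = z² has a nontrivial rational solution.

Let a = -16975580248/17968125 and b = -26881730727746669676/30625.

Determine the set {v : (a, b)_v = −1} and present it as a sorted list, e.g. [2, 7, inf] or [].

[2, 3, 19, inf]

Mod squares: a ≡ -462, b ≡ -19. Check v ∈ {∞, 2, 3, 5, 7, 11, 17, 19, 37, 43}.
v=19: a=19^2·(≡15), b=19^5·(≡2) mod 19; (15|19)=-1, (2|19)=-1; (−1)^{2·5·9}·(-1)^5·(-1)^2 = -1.
v=17: a=17^2·(≡11), b=17^0·(≡2) mod 17; (11|17)=-1, (2|17)=+1; (−1)^{2·0·8}·(-1)^0·(+1)^2 = +1.
v=37: a=37^-2·(≡8), b=37^0·(≡35) mod 37; (8|37)=-1, (35|37)=-1; (−1)^{-2·0·18}·(-1)^0·(-1)^-2 = +1.
v=5: a=5^-4·(≡3), b=5^-4·(≡1) mod 5; (3|5)=-1, (1|5)=+1; (−1)^{-4·-4·2}·(-1)^-4·(+1)^-4 = +1.
v=3: a=3^-1·(≡2), b=3^8·(≡2) mod 3; (2|3)=-1, (2|3)=-1; (−1)^{-1·8·1}·(-1)^8·(-1)^-1 = -1.
v=2: v_2(a)=3, v_2(b)=2; units ≡ 1, 5 (mod 8); ε·ε+αω+βω = 0·0+3·1+2·0 ≡ 1  ⇒  (a,b)_2 = -1.
v=∞: -462 < 0 and -19 < 0  ⇒  (a,b)_∞ = -1.
v=11: a=11^1·(≡7), b=11^2·(≡9) mod 11; (7|11)=-1, (9|11)=+1; (−1)^{1·2·5}·(-1)^2·(+1)^1 = +1.
v=7: a=7^-1·(≡1), b=7^-2·(≡4) mod 7; (1|7)=+1, (4|7)=+1; (−1)^{-1·-2·3}·(+1)^-2·(+1)^-1 = +1.
v=43: a=43^2·(≡4), b=43^4·(≡15) mod 43; (4|43)=+1, (15|43)=+1; (−1)^{2·4·21}·(+1)^4·(+1)^2 = +1.
Ram(-462, -19) = {2, 3, 19, ∞}; no ℚ_2-point on the conic.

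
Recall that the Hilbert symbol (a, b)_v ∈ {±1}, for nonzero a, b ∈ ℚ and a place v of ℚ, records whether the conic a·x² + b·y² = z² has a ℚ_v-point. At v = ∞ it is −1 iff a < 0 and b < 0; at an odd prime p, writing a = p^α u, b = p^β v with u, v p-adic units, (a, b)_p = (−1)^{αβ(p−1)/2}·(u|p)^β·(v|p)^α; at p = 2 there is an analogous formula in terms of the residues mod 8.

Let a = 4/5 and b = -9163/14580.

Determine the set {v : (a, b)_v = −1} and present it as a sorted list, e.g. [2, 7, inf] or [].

Mod squares: a ≡ 5, b ≡ -935. Check v ∈ {∞, 2, 3, 5, 7, 11, 17}.
v=5: a=5^-1·(≡4), b=5^-1·(≡2) mod 5; (4|5)=+1, (2|5)=-1; (−1)^{-1·-1·2}·(+1)^-1·(-1)^-1 = -1.
v=2: v_2(a)=2, v_2(b)=-2; units ≡ 5, 1 (mod 8); ε·ε+αω+βω = 0·0+2·0+-2·1 ≡ 0  ⇒  (a,b)_2 = +1.
v=7: a=7^0·(≡5), b=7^2·(≡5) mod 7; (5|7)=-1, (5|7)=-1; (−1)^{0·2·3}·(-1)^2·(-1)^0 = +1.
v=17: a=17^0·(≡11), b=17^1·(≡2) mod 17; (11|17)=-1, (2|17)=+1; (−1)^{0·1·8}·(-1)^1·(+1)^0 = -1.
v=11: a=11^0·(≡3), b=11^1·(≡5) mod 11; (3|11)=+1, (5|11)=+1; (−1)^{0·1·5}·(+1)^1·(+1)^0 = +1.
v=∞: 5 > 0 and -935 < 0  ⇒  (a,b)_∞ = +1.
v=3: a=3^0·(≡2), b=3^-6·(≡1) mod 3; (2|3)=-1, (1|3)=+1; (−1)^{0·-6·1}·(-1)^-6·(+1)^0 = +1.
|Ram(5, -935)| = 2, even; anisotropic at {5, 17}.

[5, 17]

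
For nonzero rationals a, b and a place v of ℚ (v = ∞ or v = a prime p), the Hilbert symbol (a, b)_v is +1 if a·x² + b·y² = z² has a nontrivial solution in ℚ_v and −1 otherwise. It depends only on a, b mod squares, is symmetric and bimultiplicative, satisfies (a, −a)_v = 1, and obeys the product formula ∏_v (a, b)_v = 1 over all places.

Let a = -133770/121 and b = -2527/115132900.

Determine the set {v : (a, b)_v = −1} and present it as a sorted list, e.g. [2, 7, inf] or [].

(a, b) ≡ (-2730, -7) mod (ℚ^×)²; places V = {2, 3, 5, 7, 11, 13, 19, 29, 37, ∞}.
(a,b)_2: α=1, β=-2; u≡3, v≡1 (mod 8); ε(u)ε(v)=1·0, αω(v)=1·0, βω(u)=-2·1; sum ≡ 0  ⇒  +1.
(a,b)_11: α=-2, u≡1; β=0, v≡1 (mod 11); (1|11)=+1, (1|11)=+1; sign (−1)^0·+1^0·+1^-2 = +1.
(a,b)_7: α=3, u≡1; β=1, v≡3 (mod 7); (1|7)=+1, (3|7)=-1; sign (−1)^1·+1^1·-1^3 = +1.
(a,b)_29: α=0, u≡13; β=-2, v≡23 (mod 29); (13|29)=+1, (23|29)=+1; sign (−1)^0·+1^-2·+1^0 = +1.
(a,b)_13: α=1, u≡8; β=0, v≡5 (mod 13); (8|13)=-1, (5|13)=-1; sign (−1)^0·-1^0·-1^1 = -1.
(a,b)_3: α=1, u≡2; β=0, v≡2 (mod 3); (2|3)=-1, (2|3)=-1; sign (−1)^0·-1^0·-1^1 = -1.
(a,b)_19: α=0, u≡4; β=2, v≡2 (mod 19); (4|19)=+1, (2|19)=-1; sign (−1)^0·+1^2·-1^0 = +1.
(a,b)_37: α=0, u≡17; β=-2, v≡11 (mod 37); (17|37)=-1, (11|37)=+1; sign (−1)^0·-1^-2·+1^0 = +1.
(a,b)_5: α=1, u≡1; β=-2, v≡3 (mod 5); (1|5)=+1, (3|5)=-1; sign (−1)^0·+1^-2·-1^1 = -1.
(a,b)_∞: sgn(-2730)=−, sgn(-7)=−, so -1.
|Ram(-2730, -7)| = 4, even; anisotropic at {3, 5, 13, ∞}.

[3, 5, 13, inf]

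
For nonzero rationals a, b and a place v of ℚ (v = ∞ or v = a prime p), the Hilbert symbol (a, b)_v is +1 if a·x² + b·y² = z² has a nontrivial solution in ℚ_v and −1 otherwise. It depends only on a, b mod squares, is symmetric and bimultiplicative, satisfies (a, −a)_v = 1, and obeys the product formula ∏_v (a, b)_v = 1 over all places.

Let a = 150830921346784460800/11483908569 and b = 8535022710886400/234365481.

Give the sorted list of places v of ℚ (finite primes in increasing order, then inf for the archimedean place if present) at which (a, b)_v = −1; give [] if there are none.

Mod squares: a ≡ 34162, b ≡ 17081. Check v ∈ {∞, 2, 3, 5, 7, 19, 29, 31, 47}.
v=19: a=19^1·(≡15), b=19^1·(≡16) mod 19; (15|19)=-1, (16|19)=+1; (−1)^{1·1·9}·(-1)^1·(+1)^1 = +1.
v=29: a=29^1·(≡21), b=29^1·(≡25) mod 29; (21|29)=-1, (25|29)=+1; (−1)^{1·1·14}·(-1)^1·(+1)^1 = -1.
v=31: a=31^1·(≡11), b=31^1·(≡6) mod 31; (11|31)=-1, (6|31)=-1; (−1)^{1·1·15}·(-1)^1·(-1)^1 = -1.
v=5: a=5^2·(≡3), b=5^2·(≡1) mod 5; (3|5)=-1, (1|5)=+1; (−1)^{2·2·2}·(-1)^2·(+1)^2 = +1.
v=∞: 34162 > 0 and 17081 > 0  ⇒  (a,b)_∞ = +1.
v=47: a=47^6·(≡30), b=47^4·(≡31) mod 47; (30|47)=-1, (31|47)=-1; (−1)^{6·4·23}·(-1)^4·(-1)^6 = +1.
v=7: a=7^-4·(≡2), b=7^-2·(≡4) mod 7; (2|7)=+1, (4|7)=+1; (−1)^{-4·-2·3}·(+1)^-2·(+1)^-4 = +1.
v=3: a=3^-14·(≡1), b=3^-14·(≡2) mod 3; (1|3)=+1, (2|3)=-1; (−1)^{-14·-14·1}·(+1)^-14·(-1)^-14 = +1.
v=2: v_2(a)=15, v_2(b)=12; units ≡ 1, 1 (mod 8); ε·ε+αω+βω = 0·0+15·0+12·0 ≡ 0  ⇒  (a,b)_2 = +1.
(34162, 17081 / ℚ) ramifies at {29, 31}: a division algebra.

[29, 31]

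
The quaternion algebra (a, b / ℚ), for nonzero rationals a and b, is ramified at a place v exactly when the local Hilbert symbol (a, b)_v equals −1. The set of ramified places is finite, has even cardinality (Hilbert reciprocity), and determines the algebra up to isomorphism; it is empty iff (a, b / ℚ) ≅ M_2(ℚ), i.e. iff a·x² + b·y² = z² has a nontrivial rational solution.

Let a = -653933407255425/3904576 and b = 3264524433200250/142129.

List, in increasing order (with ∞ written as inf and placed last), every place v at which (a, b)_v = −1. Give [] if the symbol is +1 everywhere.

Mod squares: a ≡ -33, b ≡ 10. Check v ∈ {∞, 2, 3, 5, 11, 13, 17, 19, 23, 29}.
v=∞: -33 < 0 and 10 > 0  ⇒  (a,b)_∞ = +1.
v=2: v_2(a)=-6, v_2(b)=1; units ≡ 7, 5 (mod 8); ε·ε+αω+βω = 1·0+-6·1+1·0 ≡ 0  ⇒  (a,b)_2 = +1.
v=17: a=17^2·(≡1), b=17^0·(≡14) mod 17; (1|17)=+1, (14|17)=-1; (−1)^{2·0·8}·(+1)^0·(-1)^2 = +1.
v=11: a=11^3·(≡7), b=11^2·(≡10) mod 11; (7|11)=-1, (10|11)=-1; (−1)^{3·2·5}·(-1)^2·(-1)^3 = -1.
v=29: a=29^0·(≡20), b=29^-2·(≡12) mod 29; (20|29)=+1, (12|29)=-1; (−1)^{0·-2·14}·(+1)^-2·(-1)^0 = +1.
v=3: a=3^5·(≡1), b=3^6·(≡1) mod 3; (1|3)=+1, (1|3)=+1; (−1)^{5·6·1}·(+1)^6·(+1)^5 = +1.
v=13: a=13^-2·(≡5), b=13^-2·(≡10) mod 13; (5|13)=-1, (10|13)=+1; (−1)^{-2·-2·6}·(-1)^-2·(+1)^-2 = +1.
v=5: a=5^2·(≡3), b=5^3·(≡3) mod 5; (3|5)=-1, (3|5)=-1; (−1)^{2·3·2}·(-1)^3·(-1)^2 = -1.
v=19: a=19^-2·(≡17), b=19^0·(≡15) mod 19; (17|19)=+1, (15|19)=-1; (−1)^{-2·0·9}·(+1)^0·(-1)^-2 = +1.
v=23: a=23^4·(≡12), b=23^6·(≡22) mod 23; (12|23)=+1, (22|23)=-1; (−1)^{4·6·11}·(+1)^6·(-1)^4 = +1.
Ram(-33, 10) = {5, 11}; no ℚ_5-point on the conic.

[5, 11]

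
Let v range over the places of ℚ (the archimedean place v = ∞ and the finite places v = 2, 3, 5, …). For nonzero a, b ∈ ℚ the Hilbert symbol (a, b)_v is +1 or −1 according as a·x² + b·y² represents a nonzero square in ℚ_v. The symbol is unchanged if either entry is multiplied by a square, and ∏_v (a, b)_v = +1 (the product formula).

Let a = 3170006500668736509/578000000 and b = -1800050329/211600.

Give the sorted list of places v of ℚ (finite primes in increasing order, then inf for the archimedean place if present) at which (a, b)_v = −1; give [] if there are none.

[]

Mod squares: a ≡ 58, b ≡ -1. Check v ∈ {∞, 2, 3, 5, 7, 11, 17, 19, 23, 29}.
v=5: a=5^-6·(≡2), b=5^-2·(≡4) mod 5; (2|5)=-1, (4|5)=+1; (−1)^{-6·-2·2}·(-1)^-2·(+1)^-6 = +1.
v=3: a=3^4·(≡1), b=3^0·(≡2) mod 3; (1|3)=+1, (2|3)=-1; (−1)^{4·0·1}·(+1)^0·(-1)^4 = +1.
v=17: a=17^-2·(≡14), b=17^0·(≡9) mod 17; (14|17)=-1, (9|17)=+1; (−1)^{-2·0·8}·(-1)^0·(+1)^-2 = +1.
v=7: a=7^0·(≡1), b=7^2·(≡5) mod 7; (1|7)=+1, (5|7)=-1; (−1)^{0·2·3}·(+1)^2·(-1)^0 = +1.
v=∞: 58 > 0 and -1 < 0  ⇒  (a,b)_∞ = +1.
v=11: a=11^4·(≡1), b=11^2·(≡7) mod 11; (1|11)=+1, (7|11)=-1; (−1)^{4·2·5}·(+1)^2·(-1)^4 = +1.
v=29: a=29^5·(≡8), b=29^2·(≡13) mod 29; (8|29)=-1, (13|29)=+1; (−1)^{5·2·14}·(-1)^2·(+1)^5 = +1.
v=2: v_2(a)=-7, v_2(b)=-4; units ≡ 5, 7 (mod 8); ε·ε+αω+βω = 0·1+-7·0+-4·1 ≡ 0  ⇒  (a,b)_2 = +1.
v=23: a=23^0·(≡6), b=23^-2·(≡21) mod 23; (6|23)=+1, (21|23)=-1; (−1)^{0·-2·11}·(+1)^-2·(-1)^0 = +1.
v=19: a=19^4·(≡9), b=19^2·(≡8) mod 19; (9|19)=+1, (8|19)=-1; (−1)^{4·2·9}·(+1)^2·(-1)^4 = +1.
Ram(a, b) = ∅: the form 58·x² + -1·y² − z² is isotropic over every ℚ_v, so by Hasse–Minkowski it is isotropic over ℚ.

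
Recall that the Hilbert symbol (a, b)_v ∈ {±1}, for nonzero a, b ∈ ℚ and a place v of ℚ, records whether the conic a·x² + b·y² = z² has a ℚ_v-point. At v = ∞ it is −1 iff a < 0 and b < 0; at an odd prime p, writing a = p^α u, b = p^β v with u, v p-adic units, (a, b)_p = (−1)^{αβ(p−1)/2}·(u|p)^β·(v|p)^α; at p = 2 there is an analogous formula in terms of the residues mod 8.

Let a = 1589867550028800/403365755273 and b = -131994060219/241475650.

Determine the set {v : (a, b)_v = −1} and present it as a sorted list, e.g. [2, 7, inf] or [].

(a, b) ≡ (2261, -646) mod (ℚ^×)²; places V = {2, 3, 5, 7, 13, 17, 19, 41, ∞}.
(a,b)_19: α=1, u≡9; β=1, v≡7 (mod 19); (9|19)=+1, (7|19)=+1; sign (−1)^1·+1^1·+1^1 = -1.
(a,b)_∞: sgn(2261)=+, sgn(-646)=−, so +1.
(a,b)_2: α=10, β=-1; u≡5, v≡5 (mod 8); ε(u)ε(v)=0·0, αω(v)=10·1, βω(u)=-1·1; sum ≡ 1  ⇒  -1.
(a,b)_17: α=-5, u≡12; β=-1, v≡4 (mod 17); (12|17)=-1, (4|17)=+1; sign (−1)^0·-1^-1·+1^-5 = -1.
(a,b)_3: α=4, u≡2; β=10, v≡2 (mod 3); (2|3)=-1, (2|3)=-1; sign (−1)^0·-1^10·-1^4 = +1.
(a,b)_7: α=9, u≡4; β=6, v≡5 (mod 7); (4|7)=+1, (5|7)=-1; sign (−1)^0·+1^6·-1^9 = -1.
(a,b)_13: α=-2, u≡3; β=-2, v≡10 (mod 13); (3|13)=+1, (10|13)=+1; sign (−1)^0·+1^-2·+1^-2 = +1.
(a,b)_5: α=2, u≡4; β=-2, v≡1 (mod 5); (4|5)=+1, (1|5)=+1; sign (−1)^0·+1^-2·+1^2 = +1.
(a,b)_41: α=-2, u≡26; β=-2, v≡10 (mod 41); (26|41)=-1, (10|41)=+1; sign (−1)^0·-1^-2·+1^-2 = +1.
|Ram(2261, -646)| = 4, even; anisotropic at {2, 7, 17, 19}.

[2, 7, 17, 19]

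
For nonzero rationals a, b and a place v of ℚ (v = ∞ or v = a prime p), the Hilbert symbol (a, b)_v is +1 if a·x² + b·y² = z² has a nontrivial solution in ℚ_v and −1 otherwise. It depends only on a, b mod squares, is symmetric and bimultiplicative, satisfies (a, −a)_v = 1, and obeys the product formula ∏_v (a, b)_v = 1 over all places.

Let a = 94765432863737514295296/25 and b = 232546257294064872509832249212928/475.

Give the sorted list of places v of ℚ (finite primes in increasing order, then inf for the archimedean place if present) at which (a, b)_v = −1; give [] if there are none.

[3, 19, 29, 43]

(a, b) ≡ (35409, 716546190657) mod (ℚ^×)²; places V = {2, 3, 5, 11, 17, 19, 29, 31, 37, 43, 47, ∞}.
(a,b)_31: α=2, u≡16; β=3, v≡4 (mod 31); (16|31)=+1, (4|31)=+1; sign (−1)^0·+1^3·+1^2 = +1.
(a,b)_29: α=1, u≡11; β=1, v≡20 (mod 29); (11|29)=-1, (20|29)=+1; sign (−1)^0·-1^1·+1^1 = -1.
(a,b)_3: α=3, u≡1; β=5, v≡1 (mod 3); (1|3)=+1, (1|3)=+1; sign (−1)^1·+1^5·+1^3 = -1.
(a,b)_∞: sgn(35409)=+, sgn(716546190657)=+, so +1.
(a,b)_47: α=2, u≡42; β=3, v≡13 (mod 47); (42|47)=+1, (13|47)=-1; sign (−1)^0·+1^3·-1^2 = +1.
(a,b)_2: α=18, β=26; u≡1, v≡1 (mod 8); ε(u)ε(v)=0·0, αω(v)=18·0, βω(u)=26·0; sum ≡ 0  ⇒  +1.
(a,b)_43: α=2, u≡12; β=3, v≡9 (mod 43); (12|43)=-1, (9|43)=+1; sign (−1)^0·-1^3·+1^2 = -1.
(a,b)_19: α=0, u≡10; β=-1, v≡17 (mod 19); (10|19)=-1, (17|19)=+1; sign (−1)^0·-1^-1·+1^0 = -1.
(a,b)_5: α=-2, u≡1; β=-2, v≡2 (mod 5); (1|5)=+1, (2|5)=-1; sign (−1)^0·+1^-2·-1^-2 = +1.
(a,b)_17: α=2, u≡16; β=3, v≡7 (mod 17); (16|17)=+1, (7|17)=-1; sign (−1)^0·+1^3·-1^2 = +1.
(a,b)_37: α=1, u≡35; β=1, v≡8 (mod 37); (35|37)=-1, (8|37)=-1; sign (−1)^0·-1^1·-1^1 = +1.
(a,b)_11: α=1, u≡6; β=1, v≡3 (mod 11); (6|11)=-1, (3|11)=+1; sign (−1)^1·-1^1·+1^1 = +1.
|Ram(35409, 716546190657)| = 4, even; anisotropic at {3, 19, 29, 43}.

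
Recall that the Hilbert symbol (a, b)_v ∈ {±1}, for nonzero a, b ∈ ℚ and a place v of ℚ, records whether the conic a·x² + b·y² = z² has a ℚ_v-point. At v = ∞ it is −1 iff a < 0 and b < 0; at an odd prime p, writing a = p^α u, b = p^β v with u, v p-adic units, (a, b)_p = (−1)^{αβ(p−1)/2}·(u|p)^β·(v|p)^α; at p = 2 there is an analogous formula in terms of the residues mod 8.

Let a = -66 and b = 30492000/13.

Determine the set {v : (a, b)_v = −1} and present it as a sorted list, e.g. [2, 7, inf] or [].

(a, b) ≡ (-66, 910) mod (ℚ^×)²; places V = {2, 3, 5, 7, 11, 13, ∞}.
(a,b)_11: α=1, u≡5; β=2, v≡6 (mod 11); (5|11)=+1, (6|11)=-1; sign (−1)^0·+1^2·-1^1 = -1.
(a,b)_2: α=1, β=5; u≡7, v≡7 (mod 8); ε(u)ε(v)=1·1, αω(v)=1·0, βω(u)=5·0; sum ≡ 1  ⇒  -1.
(a,b)_7: α=0, u≡4; β=1, v≡2 (mod 7); (4|7)=+1, (2|7)=+1; sign (−1)^0·+1^1·+1^0 = +1.
(a,b)_3: α=1, u≡2; β=2, v≡1 (mod 3); (2|3)=-1, (1|3)=+1; sign (−1)^0·-1^2·+1^1 = +1.
(a,b)_∞: sgn(-66)=−, sgn(910)=+, so +1.
(a,b)_5: α=0, u≡4; β=3, v≡2 (mod 5); (4|5)=+1, (2|5)=-1; sign (−1)^0·+1^3·-1^0 = +1.
(a,b)_13: α=0, u≡12; β=-1, v≡6 (mod 13); (12|13)=+1, (6|13)=-1; sign (−1)^0·+1^-1·-1^0 = +1.
(-66, 910 / ℚ) ramifies at {2, 11}: a division algebra.

[2, 11]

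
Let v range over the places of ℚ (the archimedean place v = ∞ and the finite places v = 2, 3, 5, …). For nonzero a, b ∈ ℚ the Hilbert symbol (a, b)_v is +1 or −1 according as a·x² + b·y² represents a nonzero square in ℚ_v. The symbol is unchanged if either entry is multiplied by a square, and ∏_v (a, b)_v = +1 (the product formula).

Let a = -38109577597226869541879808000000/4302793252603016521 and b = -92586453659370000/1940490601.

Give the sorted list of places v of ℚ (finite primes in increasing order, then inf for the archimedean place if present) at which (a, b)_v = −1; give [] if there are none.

Mod squares: a ≡ -627, b ≡ -57. Check v ∈ {∞, 2, 3, 5, 7, 11, 19, 23, 29, 31, 59}.
v=∞: -627 < 0 and -57 < 0  ⇒  (a,b)_∞ = -1.
v=11: a=11^3·(≡5), b=11^2·(≡5) mod 11; (5|11)=+1, (5|11)=+1; (−1)^{3·2·5}·(+1)^2·(+1)^3 = +1.
v=23: a=23^2·(≡15), b=23^2·(≡8) mod 23; (15|23)=-1, (8|23)=+1; (−1)^{2·2·11}·(-1)^2·(+1)^2 = +1.
v=19: a=19^1·(≡11), b=19^1·(≡4) mod 19; (11|19)=+1, (4|19)=+1; (−1)^{1·1·9}·(+1)^1·(+1)^1 = -1.
v=29: a=29^-2·(≡18), b=29^-2·(≡5) mod 29; (18|29)=-1, (5|29)=+1; (−1)^{-2·-2·14}·(-1)^-2·(+1)^-2 = +1.
v=2: v_2(a)=20, v_2(b)=4; units ≡ 5, 7 (mod 8); ε·ε+αω+βω = 0·1+20·0+4·1 ≡ 0  ⇒  (a,b)_2 = +1.
v=7: a=7^-8·(≡5), b=7^-4·(≡3) mod 7; (5|7)=-1, (3|7)=-1; (−1)^{-8·-4·3}·(-1)^-4·(-1)^-8 = +1.
v=3: a=3^15·(≡1), b=3^7·(≡2) mod 3; (1|3)=+1, (2|3)=-1; (−1)^{15·7·1}·(+1)^7·(-1)^15 = +1.
v=5: a=5^6·(≡3), b=5^4·(≡3) mod 5; (3|5)=-1, (3|5)=-1; (−1)^{6·4·2}·(-1)^4·(-1)^6 = +1.
v=59: a=59^4·(≡28), b=59^2·(≡40) mod 59; (28|59)=+1, (40|59)=-1; (−1)^{4·2·29}·(+1)^2·(-1)^4 = +1.
v=31: a=31^-6·(≡29), b=31^-2·(≡2) mod 31; (29|31)=-1, (2|31)=+1; (−1)^{-6·-2·15}·(-1)^-2·(+1)^-6 = +1.
Ram(-627, -57) = {19, ∞}; no ℚ_19-point on the conic.

[19, inf]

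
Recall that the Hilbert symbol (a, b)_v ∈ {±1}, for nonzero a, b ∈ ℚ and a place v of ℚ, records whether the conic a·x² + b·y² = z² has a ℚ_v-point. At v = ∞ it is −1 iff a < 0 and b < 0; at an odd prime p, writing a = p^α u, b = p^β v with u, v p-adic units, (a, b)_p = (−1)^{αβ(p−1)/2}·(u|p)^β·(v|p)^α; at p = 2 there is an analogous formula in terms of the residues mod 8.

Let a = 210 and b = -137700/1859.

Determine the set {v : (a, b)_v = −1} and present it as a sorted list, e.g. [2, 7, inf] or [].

[2, 3, 5, 17]

(a, b) ≡ (210, -187) mod (ℚ^×)²; places V = {2, 3, 5, 7, 11, 13, 17, ∞}.
(a,b)_7: α=1, u≡2; β=0, v≡1 (mod 7); (2|7)=+1, (1|7)=+1; sign (−1)^0·+1^0·+1^1 = +1.
(a,b)_∞: sgn(210)=+, sgn(-187)=−, so +1.
(a,b)_11: α=0, u≡1; β=-1, v≡5 (mod 11); (1|11)=+1, (5|11)=+1; sign (−1)^0·+1^-1·+1^0 = +1.
(a,b)_13: α=0, u≡2; β=-2, v≡2 (mod 13); (2|13)=-1, (2|13)=-1; sign (−1)^0·-1^-2·-1^0 = +1.
(a,b)_17: α=0, u≡6; β=1, v≡10 (mod 17); (6|17)=-1, (10|17)=-1; sign (−1)^0·-1^1·-1^0 = -1.
(a,b)_5: α=1, u≡2; β=2, v≡3 (mod 5); (2|5)=-1, (3|5)=-1; sign (−1)^0·-1^2·-1^1 = -1.
(a,b)_3: α=1, u≡1; β=4, v≡2 (mod 3); (1|3)=+1, (2|3)=-1; sign (−1)^0·+1^4·-1^1 = -1.
(a,b)_2: α=1, β=2; u≡1, v≡5 (mod 8); ε(u)ε(v)=0·0, αω(v)=1·1, βω(u)=2·0; sum ≡ 1  ⇒  -1.
|Ram(210, -187)| = 4, even; anisotropic at {2, 3, 5, 17}.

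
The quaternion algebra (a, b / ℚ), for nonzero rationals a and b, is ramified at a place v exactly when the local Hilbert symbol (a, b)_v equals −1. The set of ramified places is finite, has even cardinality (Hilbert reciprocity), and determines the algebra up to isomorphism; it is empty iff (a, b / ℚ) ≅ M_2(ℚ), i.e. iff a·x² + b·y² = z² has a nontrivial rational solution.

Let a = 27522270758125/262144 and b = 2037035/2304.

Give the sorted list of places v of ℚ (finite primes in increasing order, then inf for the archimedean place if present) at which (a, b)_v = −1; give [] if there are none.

(a, b) ≡ (13, 16835) mod (ℚ^×)²; places V = {2, 3, 5, 7, 11, 13, 37, ∞}.
(a,b)_∞: sgn(13)=+, sgn(16835)=+, so +1.
(a,b)_2: α=-18, β=-8; u≡5, v≡3 (mod 8); ε(u)ε(v)=0·1, αω(v)=-18·1, βω(u)=-8·1; sum ≡ 0  ⇒  +1.
(a,b)_37: α=2, u≡13; β=1, v≡11 (mod 37); (13|37)=-1, (11|37)=+1; sign (−1)^0·-1^1·+1^2 = -1.
(a,b)_13: α=3, u≡1; β=1, v≡2 (mod 13); (1|13)=+1, (2|13)=-1; sign (−1)^0·+1^1·-1^3 = -1.
(a,b)_7: α=0, u≡3; β=1, v≡1 (mod 7); (3|7)=-1, (1|7)=+1; sign (−1)^0·-1^1·+1^0 = -1.
(a,b)_3: α=0, u≡1; β=-2, v≡2 (mod 3); (1|3)=+1, (2|3)=-1; sign (−1)^0·+1^-2·-1^0 = +1.
(a,b)_11: α=4, u≡10; β=2, v≡1 (mod 11); (10|11)=-1, (1|11)=+1; sign (−1)^0·-1^2·+1^4 = +1.
(a,b)_5: α=4, u≡2; β=1, v≡3 (mod 5); (2|5)=-1, (3|5)=-1; sign (−1)^0·-1^1·-1^4 = -1.
(13, 16835 / ℚ) ramifies at {5, 7, 13, 37}: a division algebra.

[5, 7, 13, 37]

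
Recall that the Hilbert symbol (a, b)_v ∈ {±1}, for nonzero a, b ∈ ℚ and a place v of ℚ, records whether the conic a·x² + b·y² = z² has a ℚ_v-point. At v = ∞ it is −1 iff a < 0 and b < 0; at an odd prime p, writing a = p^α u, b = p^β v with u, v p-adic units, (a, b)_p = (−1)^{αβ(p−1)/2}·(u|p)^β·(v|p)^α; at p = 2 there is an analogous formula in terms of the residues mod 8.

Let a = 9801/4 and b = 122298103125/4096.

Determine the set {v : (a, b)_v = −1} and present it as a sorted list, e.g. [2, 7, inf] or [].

[]

Mod squares: a ≡ 1, b ≡ 165. Check v ∈ {∞, 2, 3, 5, 11}.
v=2: v_2(a)=-2, v_2(b)=-12; units ≡ 1, 5 (mod 8); ε·ε+αω+βω = 0·0+-2·1+-12·0 ≡ 0  ⇒  (a,b)_2 = +1.
v=∞: 1 > 0 and 165 > 0  ⇒  (a,b)_∞ = +1.
v=11: a=11^2·(≡1), b=11^5·(≡3) mod 11; (1|11)=+1, (3|11)=+1; (−1)^{2·5·5}·(+1)^5·(+1)^2 = +1.
v=5: a=5^0·(≡4), b=5^5·(≡3) mod 5; (4|5)=+1, (3|5)=-1; (−1)^{0·5·2}·(+1)^5·(-1)^0 = +1.
v=3: a=3^4·(≡1), b=3^5·(≡1) mod 3; (1|3)=+1, (1|3)=+1; (−1)^{4·5·1}·(+1)^5·(+1)^4 = +1.
Every local symbol is +1, so the conic 1·x² + 165·y² = z² has ℚ_v-points for all v and hence a ℚ-point; (a, b / ℚ) ≅ M_2(ℚ).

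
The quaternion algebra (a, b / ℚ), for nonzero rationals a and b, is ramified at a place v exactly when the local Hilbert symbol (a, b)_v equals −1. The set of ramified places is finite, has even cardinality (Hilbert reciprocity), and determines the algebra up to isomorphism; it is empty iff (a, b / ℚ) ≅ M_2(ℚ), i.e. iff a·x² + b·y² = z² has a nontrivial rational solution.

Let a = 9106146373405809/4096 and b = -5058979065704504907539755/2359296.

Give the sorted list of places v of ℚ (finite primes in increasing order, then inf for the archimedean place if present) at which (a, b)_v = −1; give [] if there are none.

(a, b) ≡ (4089, -24955) mod (ℚ^×)²; places V = {2, 3, 5, 7, 13, 23, 29, 31, 47, ∞}.
(a,b)_∞: sgn(4089)=+, sgn(-24955)=−, so +1.
(a,b)_2: α=-12, β=-18; u≡1, v≡5 (mod 8); ε(u)ε(v)=0·0, αω(v)=-12·1, βω(u)=-18·0; sum ≡ 0  ⇒  +1.
(a,b)_7: α=2, u≡4; β=5, v≡5 (mod 7); (4|7)=+1, (5|7)=-1; sign (−1)^0·+1^5·-1^2 = +1.
(a,b)_13: α=2, u≡11; β=2, v≡8 (mod 13); (11|13)=-1, (8|13)=-1; sign (−1)^0·-1^2·-1^2 = +1.
(a,b)_29: α=1, u≡6; β=2, v≡3 (mod 29); (6|29)=+1, (3|29)=-1; sign (−1)^0·+1^2·-1^1 = -1.
(a,b)_3: α=1, u≡1; β=-2, v≡2 (mod 3); (1|3)=+1, (2|3)=-1; sign (−1)^0·+1^-2·-1^1 = -1.
(a,b)_47: α=1, u≡44; β=2, v≡6 (mod 47); (44|47)=-1, (6|47)=+1; sign (−1)^0·-1^2·+1^1 = +1.
(a,b)_23: α=4, u≡1; β=5, v≡22 (mod 23); (1|23)=+1, (22|23)=-1; sign (−1)^0·+1^5·-1^4 = +1.
(a,b)_31: α=2, u≡19; β=3, v≡4 (mod 31); (19|31)=+1, (4|31)=+1; sign (−1)^0·+1^3·+1^2 = +1.
(a,b)_5: α=0, u≡4; β=1, v≡4 (mod 5); (4|5)=+1, (4|5)=+1; sign (−1)^0·+1^1·+1^0 = +1.
Ram(4089, -24955) = {3, 29}; no ℚ_3-point on the conic.

[3, 29]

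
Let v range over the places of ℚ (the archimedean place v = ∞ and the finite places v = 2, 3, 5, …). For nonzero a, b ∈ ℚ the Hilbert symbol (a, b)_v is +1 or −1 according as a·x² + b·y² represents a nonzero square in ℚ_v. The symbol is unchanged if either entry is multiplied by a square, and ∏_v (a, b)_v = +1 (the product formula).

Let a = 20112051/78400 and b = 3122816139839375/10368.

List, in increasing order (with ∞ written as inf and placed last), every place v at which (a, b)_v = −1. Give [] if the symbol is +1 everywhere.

Mod squares: a ≡ 38019, b ≡ 839086. Check v ∈ {∞, 2, 3, 5, 7, 17, 19, 23, 29, 37}.
v=19: a=19^1·(≡16), b=19^0·(≡2) mod 19; (16|19)=+1, (2|19)=-1; (−1)^{1·0·9}·(+1)^0·(-1)^1 = -1.
v=3: a=3^1·(≡1), b=3^-4·(≡1) mod 3; (1|3)=+1, (1|3)=+1; (−1)^{1·-4·1}·(+1)^-4·(+1)^1 = +1.
v=29: a=29^1·(≡1), b=29^3·(≡8) mod 29; (1|29)=+1, (8|29)=-1; (−1)^{1·3·14}·(+1)^3·(-1)^1 = -1.
v=∞: 38019 > 0 and 839086 > 0  ⇒  (a,b)_∞ = +1.
v=23: a=23^3·(≡7), b=23^1·(≡3) mod 23; (7|23)=-1, (3|23)=+1; (−1)^{3·1·11}·(-1)^1·(+1)^3 = +1.
v=7: a=7^-2·(≡2), b=7^2·(≡6) mod 7; (2|7)=+1, (6|7)=-1; (−1)^{-2·2·3}·(+1)^2·(-1)^-2 = +1.
v=17: a=17^0·(≡5), b=17^3·(≡7) mod 17; (5|17)=-1, (7|17)=-1; (−1)^{0·3·8}·(-1)^3·(-1)^0 = -1.
v=5: a=5^-2·(≡1), b=5^4·(≡1) mod 5; (1|5)=+1, (1|5)=+1; (−1)^{-2·4·2}·(+1)^4·(+1)^-2 = +1.
v=37: a=37^0·(≡13), b=37^1·(≡1) mod 37; (13|37)=-1, (1|37)=+1; (−1)^{0·1·18}·(-1)^1·(+1)^0 = -1.
v=2: v_2(a)=-6, v_2(b)=-7; units ≡ 3, 7 (mod 8); ε·ε+αω+βω = 1·1+-6·0+-7·1 ≡ 0  ⇒  (a,b)_2 = +1.
|Ram(38019, 839086)| = 4, even; anisotropic at {17, 19, 29, 37}.

[17, 19, 29, 37]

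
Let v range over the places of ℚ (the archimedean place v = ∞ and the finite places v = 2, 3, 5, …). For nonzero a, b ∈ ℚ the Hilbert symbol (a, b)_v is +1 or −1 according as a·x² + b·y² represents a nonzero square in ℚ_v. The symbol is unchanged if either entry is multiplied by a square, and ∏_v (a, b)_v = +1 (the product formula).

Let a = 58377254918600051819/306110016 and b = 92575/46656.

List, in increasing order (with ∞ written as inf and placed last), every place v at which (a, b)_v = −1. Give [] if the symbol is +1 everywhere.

(a, b) ≡ (5934299, 7) mod (ℚ^×)²; places V = {2, 3, 5, 7, 11, 23, 29, 31, 41, ∞}.
(a,b)_23: α=5, u≡7; β=2, v≡5 (mod 23); (7|23)=-1, (5|23)=-1; sign (−1)^0·-1^2·-1^5 = -1.
(a,b)_11: α=4, u≡8; β=0, v≡2 (mod 11); (8|11)=-1, (2|11)=-1; sign (−1)^0·-1^0·-1^4 = +1.
(a,b)_41: α=1, u≡18; β=0, v≡22 (mod 41); (18|41)=+1, (22|41)=-1; sign (−1)^0·+1^0·-1^1 = -1.
(a,b)_∞: sgn(5934299)=+, sgn(7)=+, so +1.
(a,b)_29: α=1, u≡20; β=0, v≡16 (mod 29); (20|29)=+1, (16|29)=+1; sign (−1)^0·+1^0·+1^1 = +1.
(a,b)_5: α=0, u≡4; β=2, v≡3 (mod 5); (4|5)=+1, (3|5)=-1; sign (−1)^0·+1^2·-1^0 = +1.
(a,b)_2: α=-6, β=-6; u≡3, v≡7 (mod 8); ε(u)ε(v)=1·1, αω(v)=-6·0, βω(u)=-6·1; sum ≡ 1  ⇒  -1.
(a,b)_7: α=5, u≡4; β=1, v≡2 (mod 7); (4|7)=+1, (2|7)=+1; sign (−1)^1·+1^1·+1^5 = -1.
(a,b)_31: α=1, u≡14; β=0, v≡9 (mod 31); (14|31)=+1, (9|31)=+1; sign (−1)^0·+1^0·+1^1 = +1.
(a,b)_3: α=-14, u≡2; β=-6, v≡1 (mod 3); (2|3)=-1, (1|3)=+1; sign (−1)^0·-1^-6·+1^-14 = +1.
(5934299, 7 / ℚ) ramifies at {2, 7, 23, 41}: a division algebra.

[2, 7, 23, 41]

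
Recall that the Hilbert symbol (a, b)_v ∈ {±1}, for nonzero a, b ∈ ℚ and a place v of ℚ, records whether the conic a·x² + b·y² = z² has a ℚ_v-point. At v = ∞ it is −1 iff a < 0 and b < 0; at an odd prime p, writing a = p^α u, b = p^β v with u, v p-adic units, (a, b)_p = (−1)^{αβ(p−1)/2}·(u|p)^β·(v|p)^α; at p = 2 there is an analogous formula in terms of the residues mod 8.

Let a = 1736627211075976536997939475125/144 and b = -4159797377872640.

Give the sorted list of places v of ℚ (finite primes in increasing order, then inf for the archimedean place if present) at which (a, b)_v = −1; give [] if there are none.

[5, 7, 29, 31]

Mod squares: a ≡ 1008805, b ≡ -26776715. Check v ∈ {∞, 2, 3, 5, 7, 13, 19, 23, 29, 31, 37, 41}.
v=∞: 1008805 > 0 and -26776715 < 0  ⇒  (a,b)_∞ = +1.
v=37: a=37^3·(≡10), b=37^1·(≡33) mod 37; (10|37)=+1, (33|37)=+1; (−1)^{3·1·18}·(+1)^1·(+1)^3 = +1.
v=13: a=13^2·(≡11), b=13^0·(≡3) mod 13; (11|13)=-1, (3|13)=+1; (−1)^{2·0·6}·(-1)^0·(+1)^2 = +1.
v=2: v_2(a)=-4, v_2(b)=8; units ≡ 5, 5 (mod 8); ε·ε+αω+βω = 0·0+-4·1+8·1 ≡ 0  ⇒  (a,b)_2 = +1.
v=29: a=29^2·(≡10), b=29^1·(≡1) mod 29; (10|29)=-1, (1|29)=+1; (−1)^{2·1·14}·(-1)^1·(+1)^2 = -1.
v=23: a=23^0·(≡13), b=23^1·(≡13) mod 23; (13|23)=+1, (13|23)=+1; (−1)^{0·1·11}·(+1)^1·(+1)^0 = +1.
v=31: a=31^2·(≡30), b=31^1·(≡14) mod 31; (30|31)=-1, (14|31)=+1; (−1)^{2·1·15}·(-1)^1·(+1)^2 = -1.
v=5: a=5^3·(≡4), b=5^1·(≡2) mod 5; (4|5)=+1, (2|5)=-1; (−1)^{3·1·2}·(+1)^1·(-1)^3 = -1.
v=3: a=3^-2·(≡1), b=3^0·(≡1) mod 3; (1|3)=+1, (1|3)=+1; (−1)^{-2·0·1}·(+1)^0·(+1)^-2 = +1.
v=19: a=19^5·(≡17), b=19^2·(≡1) mod 19; (17|19)=+1, (1|19)=+1; (−1)^{5·2·9}·(+1)^2·(+1)^5 = +1.
v=41: a=41^5·(≡25), b=41^2·(≡32) mod 41; (25|41)=+1, (32|41)=+1; (−1)^{5·2·20}·(+1)^2·(+1)^5 = +1.
v=7: a=7^1·(≡5), b=7^1·(≡6) mod 7; (5|7)=-1, (6|7)=-1; (−1)^{1·1·3}·(-1)^1·(-1)^1 = -1.
|Ram(1008805, -26776715)| = 4, even; anisotropic at {5, 7, 29, 31}.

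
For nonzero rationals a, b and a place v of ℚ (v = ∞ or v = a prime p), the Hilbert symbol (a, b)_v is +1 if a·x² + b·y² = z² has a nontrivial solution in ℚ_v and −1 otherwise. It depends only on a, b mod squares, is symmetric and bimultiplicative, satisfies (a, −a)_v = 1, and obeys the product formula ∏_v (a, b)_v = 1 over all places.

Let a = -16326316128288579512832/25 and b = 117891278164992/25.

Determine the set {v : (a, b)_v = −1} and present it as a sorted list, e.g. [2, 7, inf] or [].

Mod squares: a ≡ -7482, b ≡ 74037. Check v ∈ {∞, 2, 3, 5, 23, 29, 37, 43}.
v=5: a=5^-2·(≡3), b=5^-2·(≡2) mod 5; (3|5)=-1, (2|5)=-1; (−1)^{-2·-2·2}·(-1)^-2·(-1)^-2 = +1.
v=43: a=43^3·(≡41), b=43^2·(≡33) mod 43; (41|43)=+1, (33|43)=-1; (−1)^{3·2·21}·(+1)^2·(-1)^3 = -1.
v=23: a=23^2·(≡2), b=23^1·(≡11) mod 23; (2|23)=+1, (11|23)=-1; (−1)^{2·1·11}·(+1)^1·(-1)^2 = +1.
v=29: a=29^5·(≡10), b=29^3·(≡23) mod 29; (10|29)=-1, (23|29)=+1; (−1)^{5·3·14}·(-1)^3·(+1)^5 = -1.
v=2: v_2(a)=9, v_2(b)=10; units ≡ 3, 5 (mod 8); ε·ε+αω+βω = 1·0+9·1+10·1 ≡ 1  ⇒  (a,b)_2 = -1.
v=37: a=37^2·(≡5), b=37^1·(≡30) mod 37; (5|37)=-1, (30|37)=+1; (−1)^{2·1·18}·(-1)^1·(+1)^2 = -1.
v=∞: -7482 < 0 and 74037 > 0  ⇒  (a,b)_∞ = +1.
v=3: a=3^3·(≡2), b=3^1·(≡1) mod 3; (2|3)=-1, (1|3)=+1; (−1)^{3·1·1}·(-1)^1·(+1)^3 = +1.
Ram(-7482, 74037) = {2, 29, 37, 43}; no ℚ_2-point on the conic.

[2, 29, 37, 43]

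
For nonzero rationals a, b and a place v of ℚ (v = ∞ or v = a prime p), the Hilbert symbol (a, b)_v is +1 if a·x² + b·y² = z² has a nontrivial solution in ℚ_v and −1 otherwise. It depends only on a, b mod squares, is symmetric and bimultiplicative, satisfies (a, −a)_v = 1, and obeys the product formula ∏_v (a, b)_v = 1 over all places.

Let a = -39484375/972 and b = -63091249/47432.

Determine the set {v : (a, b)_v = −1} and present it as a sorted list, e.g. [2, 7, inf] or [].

Mod squares: a ≡ -21, b ≡ -2. Check v ∈ {∞, 2, 3, 5, 7, 11, 13, 19, 47}.
v=5: a=5^6·(≡4), b=5^0·(≡3) mod 5; (4|5)=+1, (3|5)=-1; (−1)^{6·0·2}·(+1)^0·(-1)^6 = +1.
v=7: a=7^1·(≡4), b=7^-2·(≡5) mod 7; (4|7)=+1, (5|7)=-1; (−1)^{1·-2·3}·(+1)^-2·(-1)^1 = -1.
v=∞: -21 < 0 and -2 < 0  ⇒  (a,b)_∞ = -1.
v=13: a=13^0·(≡7), b=13^4·(≡5) mod 13; (7|13)=-1, (5|13)=-1; (−1)^{0·4·6}·(-1)^4·(-1)^0 = +1.
v=11: a=11^0·(≡1), b=11^-2·(≡3) mod 11; (1|11)=+1, (3|11)=+1; (−1)^{0·-2·5}·(+1)^-2·(+1)^0 = +1.
v=19: a=19^2·(≡9), b=19^0·(≡7) mod 19; (9|19)=+1, (7|19)=+1; (−1)^{2·0·9}·(+1)^0·(+1)^2 = +1.
v=47: a=47^0·(≡41), b=47^2·(≡33) mod 47; (41|47)=-1, (33|47)=-1; (−1)^{0·2·23}·(-1)^2·(-1)^0 = +1.
v=3: a=3^-5·(≡2), b=3^0·(≡1) mod 3; (2|3)=-1, (1|3)=+1; (−1)^{-5·0·1}·(-1)^0·(+1)^-5 = +1.
v=2: v_2(a)=-2, v_2(b)=-3; units ≡ 3, 7 (mod 8); ε·ε+αω+βω = 1·1+-2·0+-3·1 ≡ 0  ⇒  (a,b)_2 = +1.
|Ram(-21, -2)| = 2, even; anisotropic at {7, ∞}.

[7, inf]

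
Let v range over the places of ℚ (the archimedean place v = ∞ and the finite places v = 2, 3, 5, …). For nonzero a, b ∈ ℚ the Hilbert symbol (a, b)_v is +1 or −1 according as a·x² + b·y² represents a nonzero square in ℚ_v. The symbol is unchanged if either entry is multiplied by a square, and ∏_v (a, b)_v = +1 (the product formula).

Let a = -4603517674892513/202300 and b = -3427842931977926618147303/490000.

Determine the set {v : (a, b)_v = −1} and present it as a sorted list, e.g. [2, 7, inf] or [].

[7, 29, 31, inf]

Mod squares: a ≡ -2639, b ≡ -11687. Check v ∈ {∞, 2, 5, 7, 13, 17, 23, 29, 31}.
v=31: a=31^2·(≡15), b=31^3·(≡13) mod 31; (15|31)=-1, (13|31)=-1; (−1)^{2·3·15}·(-1)^3·(-1)^2 = -1.
v=7: a=7^-1·(≡2), b=7^-2·(≡6) mod 7; (2|7)=+1, (6|7)=-1; (−1)^{-1·-2·3}·(+1)^-2·(-1)^-1 = -1.
v=29: a=29^3·(≡13), b=29^5·(≡26) mod 29; (13|29)=+1, (26|29)=-1; (−1)^{3·5·14}·(+1)^5·(-1)^3 = -1.
v=2: v_2(a)=-2, v_2(b)=-4; units ≡ 1, 1 (mod 8); ε·ε+αω+βω = 0·0+-2·0+-4·0 ≡ 0  ⇒  (a,b)_2 = +1.
v=23: a=23^2·(≡12), b=23^2·(≡7) mod 23; (12|23)=+1, (7|23)=-1; (−1)^{2·2·11}·(+1)^2·(-1)^2 = +1.
v=13: a=13^5·(≡5), b=13^9·(≡7) mod 13; (5|13)=-1, (7|13)=-1; (−1)^{5·9·6}·(-1)^9·(-1)^5 = +1.
v=17: a=17^-2·(≡9), b=17^0·(≡13) mod 17; (9|17)=+1, (13|17)=+1; (−1)^{-2·0·8}·(+1)^0·(+1)^-2 = +1.
v=∞: -2639 < 0 and -11687 < 0  ⇒  (a,b)_∞ = -1.
v=5: a=5^-2·(≡1), b=5^-4·(≡3) mod 5; (1|5)=+1, (3|5)=-1; (−1)^{-2·-4·2}·(+1)^-4·(-1)^-2 = +1.
Ram(-2639, -11687) = {7, 29, 31, ∞}; no ℚ_7-point on the conic.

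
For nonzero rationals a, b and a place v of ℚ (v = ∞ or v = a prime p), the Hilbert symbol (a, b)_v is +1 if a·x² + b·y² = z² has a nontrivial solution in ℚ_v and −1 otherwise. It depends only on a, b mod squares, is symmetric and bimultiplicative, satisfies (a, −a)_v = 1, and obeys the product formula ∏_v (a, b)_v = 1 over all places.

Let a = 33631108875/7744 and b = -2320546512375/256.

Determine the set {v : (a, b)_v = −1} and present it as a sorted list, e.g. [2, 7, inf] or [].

Mod squares: a ≡ 31395, b ≡ -455. Check v ∈ {∞, 2, 3, 5, 7, 11, 13, 23}.
v=7: a=7^1·(≡6), b=7^1·(≡3) mod 7; (6|7)=-1, (3|7)=-1; (−1)^{1·1·3}·(-1)^1·(-1)^1 = -1.
v=∞: 31395 > 0 and -455 < 0  ⇒  (a,b)_∞ = +1.
v=11: a=11^-2·(≡5), b=11^0·(≡10) mod 11; (5|11)=+1, (10|11)=-1; (−1)^{-2·0·5}·(+1)^0·(-1)^-2 = +1.
v=5: a=5^3·(≡4), b=5^3·(≡1) mod 5; (4|5)=+1, (1|5)=+1; (−1)^{3·3·2}·(+1)^3·(+1)^3 = +1.
v=13: a=13^1·(≡9), b=13^1·(≡3) mod 13; (9|13)=+1, (3|13)=+1; (−1)^{1·1·6}·(+1)^1·(+1)^1 = +1.
v=3: a=3^5·(≡1), b=3^6·(≡1) mod 3; (1|3)=+1, (1|3)=+1; (−1)^{5·6·1}·(+1)^6·(+1)^5 = +1.
v=2: v_2(a)=-6, v_2(b)=-8; units ≡ 3, 1 (mod 8); ε·ε+αω+βω = 1·0+-6·0+-8·1 ≡ 0  ⇒  (a,b)_2 = +1.
v=23: a=23^3·(≡12), b=23^4·(≡15) mod 23; (12|23)=+1, (15|23)=-1; (−1)^{3·4·11}·(+1)^4·(-1)^3 = -1.
(31395, -455 / ℚ) ramifies at {7, 23}: a division algebra.

[7, 23]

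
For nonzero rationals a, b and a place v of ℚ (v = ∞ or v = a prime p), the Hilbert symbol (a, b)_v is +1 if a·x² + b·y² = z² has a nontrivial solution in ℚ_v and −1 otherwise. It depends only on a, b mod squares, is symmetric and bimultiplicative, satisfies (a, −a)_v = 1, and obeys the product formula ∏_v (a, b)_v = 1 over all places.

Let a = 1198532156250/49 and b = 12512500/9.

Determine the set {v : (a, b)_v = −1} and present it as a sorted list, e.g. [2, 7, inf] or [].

(a, b) ≡ (858, 5005) mod (ℚ^×)²; places V = {2, 3, 5, 7, 11, 13, 23, ∞}.
(a,b)_5: α=6, u≡2; β=5, v≡1 (mod 5); (2|5)=-1, (1|5)=+1; sign (−1)^0·-1^5·+1^6 = -1.
(a,b)_23: α=2, u≡19; β=0, v≡7 (mod 23); (19|23)=-1, (7|23)=-1; sign (−1)^0·-1^0·-1^2 = +1.
(a,b)_2: α=1, β=2; u≡5, v≡5 (mod 8); ε(u)ε(v)=0·0, αω(v)=1·1, βω(u)=2·1; sum ≡ 1  ⇒  -1.
(a,b)_13: α=3, u≡3; β=1, v≡5 (mod 13); (3|13)=+1, (5|13)=-1; sign (−1)^0·+1^1·-1^3 = -1.
(a,b)_∞: sgn(858)=+, sgn(5005)=+, so +1.
(a,b)_3: α=1, u≡1; β=-2, v≡1 (mod 3); (1|3)=+1, (1|3)=+1; sign (−1)^0·+1^-2·+1^1 = +1.
(a,b)_11: α=1, u≡4; β=1, v≡5 (mod 11); (4|11)=+1, (5|11)=+1; sign (−1)^1·+1^1·+1^1 = -1.
(a,b)_7: α=-2, u≡2; β=1, v≡4 (mod 7); (2|7)=+1, (4|7)=+1; sign (−1)^0·+1^1·+1^-2 = +1.
Ram(858, 5005) = {2, 5, 11, 13}; no ℚ_2-point on the conic.

[2, 5, 11, 13]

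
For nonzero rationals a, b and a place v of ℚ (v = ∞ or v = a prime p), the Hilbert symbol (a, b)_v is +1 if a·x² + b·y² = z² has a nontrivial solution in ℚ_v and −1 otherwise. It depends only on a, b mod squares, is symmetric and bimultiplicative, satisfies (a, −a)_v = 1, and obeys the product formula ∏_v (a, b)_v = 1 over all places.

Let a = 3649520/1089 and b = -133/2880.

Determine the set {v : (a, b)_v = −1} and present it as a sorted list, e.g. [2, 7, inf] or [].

[2, 5]

Mod squares: a ≡ 95, b ≡ -665. Check v ∈ {∞, 2, 3, 5, 7, 11, 19}.
v=19: a=19^1·(≡11), b=19^1·(≡8) mod 19; (11|19)=+1, (8|19)=-1; (−1)^{1·1·9}·(+1)^1·(-1)^1 = +1.
v=5: a=5^1·(≡1), b=5^-1·(≡2) mod 5; (1|5)=+1, (2|5)=-1; (−1)^{1·-1·2}·(+1)^-1·(-1)^1 = -1.
v=11: a=11^-2·(≡8), b=11^0·(≡6) mod 11; (8|11)=-1, (6|11)=-1; (−1)^{-2·0·5}·(-1)^0·(-1)^-2 = +1.
v=∞: 95 > 0 and -665 < 0  ⇒  (a,b)_∞ = +1.
v=2: v_2(a)=4, v_2(b)=-6; units ≡ 7, 7 (mod 8); ε·ε+αω+βω = 1·1+4·0+-6·0 ≡ 1  ⇒  (a,b)_2 = -1.
v=7: a=7^4·(≡2), b=7^1·(≡3) mod 7; (2|7)=+1, (3|7)=-1; (−1)^{4·1·3}·(+1)^1·(-1)^4 = +1.
v=3: a=3^-2·(≡2), b=3^-2·(≡1) mod 3; (2|3)=-1, (1|3)=+1; (−1)^{-2·-2·1}·(-1)^-2·(+1)^-2 = +1.
(95, -665 / ℚ) ramifies at {2, 5}: a division algebra.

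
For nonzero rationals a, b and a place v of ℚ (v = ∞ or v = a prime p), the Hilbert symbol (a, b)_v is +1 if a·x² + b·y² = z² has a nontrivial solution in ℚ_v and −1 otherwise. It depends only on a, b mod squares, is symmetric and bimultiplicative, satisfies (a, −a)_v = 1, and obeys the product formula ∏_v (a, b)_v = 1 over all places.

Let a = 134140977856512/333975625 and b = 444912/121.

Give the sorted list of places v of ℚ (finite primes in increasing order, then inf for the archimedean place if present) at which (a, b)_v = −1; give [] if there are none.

(a, b) ≡ (1023, 27807) mod (ℚ^×)²; places V = {2, 3, 5, 11, 13, 17, 23, 31, 41, 43, ∞}.
(a,b)_11: α=1, u≡9; β=-2, v≡6 (mod 11); (9|11)=+1, (6|11)=-1; sign (−1)^0·+1^-2·-1^1 = -1.
(a,b)_17: α=-2, u≡10; β=0, v≡11 (mod 17); (10|17)=-1, (11|17)=-1; sign (−1)^0·-1^0·-1^-2 = +1.
(a,b)_2: α=14, β=4; u≡7, v≡7 (mod 8); ε(u)ε(v)=1·1, αω(v)=14·0, βω(u)=4·0; sum ≡ 1  ⇒  -1.
(a,b)_31: α=1, u≡8; β=1, v≡21 (mod 31); (8|31)=+1, (21|31)=-1; sign (−1)^1·+1^1·-1^1 = +1.
(a,b)_41: α=2, u≡2; β=0, v≡10 (mod 41); (2|41)=+1, (10|41)=+1; sign (−1)^0·+1^0·+1^2 = +1.
(a,b)_3: α=3, u≡2; β=1, v≡2 (mod 3); (2|3)=-1, (2|3)=-1; sign (−1)^1·-1^1·-1^3 = -1.
(a,b)_∞: sgn(1023)=+, sgn(27807)=+, so +1.
(a,b)_5: α=-4, u≡2; β=0, v≡2 (mod 5); (2|5)=-1, (2|5)=-1; sign (−1)^0·-1^0·-1^-4 = +1.
(a,b)_23: α=2, u≡14; β=1, v≡4 (mod 23); (14|23)=-1, (4|23)=+1; sign (−1)^0·-1^1·+1^2 = -1.
(a,b)_13: α=0, u≡9; β=1, v≡2 (mod 13); (9|13)=+1, (2|13)=-1; sign (−1)^0·+1^1·-1^0 = +1.
(a,b)_43: α=-2, u≡19; β=0, v≡28 (mod 43); (19|43)=-1, (28|43)=-1; sign (−1)^0·-1^0·-1^-2 = +1.
(1023, 27807 / ℚ) ramifies at {2, 3, 11, 23}: a division algebra.

[2, 3, 11, 23]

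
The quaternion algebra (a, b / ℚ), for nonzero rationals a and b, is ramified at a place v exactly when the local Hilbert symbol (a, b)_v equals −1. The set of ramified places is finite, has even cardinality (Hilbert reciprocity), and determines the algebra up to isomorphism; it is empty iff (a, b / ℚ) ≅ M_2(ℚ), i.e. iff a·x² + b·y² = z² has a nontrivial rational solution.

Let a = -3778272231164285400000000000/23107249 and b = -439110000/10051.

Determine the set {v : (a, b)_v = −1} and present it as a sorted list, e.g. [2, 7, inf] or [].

[13, 17, 19, inf]

Mod squares: a ≡ -317135, b ≡ -92701. Check v ∈ {∞, 2, 3, 5, 7, 11, 13, 17, 19, 23, 29, 41}.
v=5: a=5^11·(≡2), b=5^4·(≡4) mod 5; (2|5)=-1, (4|5)=+1; (−1)^{11·4·2}·(-1)^4·(+1)^11 = +1.
v=17: a=17^3·(≡6), b=17^1·(≡1) mod 17; (6|17)=-1, (1|17)=+1; (−1)^{3·1·8}·(-1)^1·(+1)^3 = -1.
v=29: a=29^2·(≡20), b=29^0·(≡10) mod 29; (20|29)=+1, (10|29)=-1; (−1)^{2·0·14}·(+1)^0·(-1)^2 = +1.
v=41: a=41^3·(≡13), b=41^1·(≡17) mod 41; (13|41)=-1, (17|41)=-1; (−1)^{3·1·20}·(-1)^1·(-1)^3 = +1.
v=23: a=23^-2·(≡1), b=23^-2·(≡18) mod 23; (1|23)=+1, (18|23)=+1; (−1)^{-2·-2·11}·(+1)^-2·(+1)^-2 = +1.
v=3: a=3^6·(≡1), b=3^2·(≡2) mod 3; (1|3)=+1, (2|3)=-1; (−1)^{6·2·1}·(+1)^2·(-1)^6 = +1.
v=11: a=11^-2·(≡2), b=11^0·(≡7) mod 11; (2|11)=-1, (7|11)=-1; (−1)^{-2·0·5}·(-1)^0·(-1)^-2 = +1.
v=7: a=7^1·(≡6), b=7^1·(≡4) mod 7; (6|7)=-1, (4|7)=+1; (−1)^{1·1·3}·(-1)^1·(+1)^1 = +1.
v=∞: -317135 < 0 and -92701 < 0  ⇒  (a,b)_∞ = -1.
v=19: a=19^-2·(≡2), b=19^-1·(≡4) mod 19; (2|19)=-1, (4|19)=+1; (−1)^{-2·-1·9}·(-1)^-1·(+1)^-2 = -1.
v=2: v_2(a)=12, v_2(b)=4; units ≡ 1, 3 (mod 8); ε·ε+αω+βω = 0·1+12·1+4·0 ≡ 0  ⇒  (a,b)_2 = +1.
v=13: a=13^1·(≡6), b=13^0·(≡11) mod 13; (6|13)=-1, (11|13)=-1; (−1)^{1·0·6}·(-1)^0·(-1)^1 = -1.
(-317135, -92701 / ℚ) ramifies at {13, 17, 19, ∞}: a division algebra.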